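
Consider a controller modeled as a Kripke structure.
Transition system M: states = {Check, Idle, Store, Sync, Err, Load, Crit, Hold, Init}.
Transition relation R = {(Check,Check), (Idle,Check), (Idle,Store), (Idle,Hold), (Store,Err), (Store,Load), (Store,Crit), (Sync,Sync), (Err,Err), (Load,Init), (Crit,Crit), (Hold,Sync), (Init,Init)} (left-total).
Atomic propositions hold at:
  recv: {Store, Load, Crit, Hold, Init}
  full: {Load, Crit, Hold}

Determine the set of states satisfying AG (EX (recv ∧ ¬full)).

{Load, Init}

Sat(¬full) = {Check, Idle, Store, Sync, Err, Init}
Sat(recv ∧ ¬full) = {Store, Init}
Sat(EX (recv ∧ ¬full)) = {s : some successor in {Store, Init}} = {Idle, Load, Init}
AG (EX (recv ∧ ¬full)): greatest fixpoint, start Z0 = {Idle, Load, Init}, keep only states in Sat with every successor in Z. Z1 = {Load, Init}; fixed.
Sat(AG (EX (recv ∧ ¬full))) = {Load, Init}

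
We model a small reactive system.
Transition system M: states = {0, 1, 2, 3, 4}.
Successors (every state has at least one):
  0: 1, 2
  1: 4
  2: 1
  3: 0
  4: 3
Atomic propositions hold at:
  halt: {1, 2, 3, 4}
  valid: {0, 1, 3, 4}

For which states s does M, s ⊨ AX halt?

{0, 1, 2, 4}

Sat(AX halt) = {s : every successor in {1, 2, 3, 4}} = {0, 1, 2, 4}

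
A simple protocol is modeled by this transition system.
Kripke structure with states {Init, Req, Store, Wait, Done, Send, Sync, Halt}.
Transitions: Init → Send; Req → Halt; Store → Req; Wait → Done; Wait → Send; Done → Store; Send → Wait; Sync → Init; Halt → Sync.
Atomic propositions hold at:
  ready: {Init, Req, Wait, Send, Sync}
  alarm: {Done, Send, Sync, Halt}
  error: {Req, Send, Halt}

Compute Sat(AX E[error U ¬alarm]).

{Init, Store, Done, Send, Sync}

Sat(¬alarm) = {Init, Req, Store, Wait}
E[error U ¬alarm]: least fixpoint, start Z0 = Sat(¬alarm) = {Init, Req, Store, Wait}, add states in Sat(error) with some successor in Z. Z1 = {Init, Req, Store, Wait, Send}; fixed.
Sat(E[error U ¬alarm]) = {Init, Req, Store, Wait, Send}
Sat(AX E[error U ¬alarm]) = {s : every successor in {Init, Req, Store, Wait, Send}} = {Init, Store, Done, Send, Sync}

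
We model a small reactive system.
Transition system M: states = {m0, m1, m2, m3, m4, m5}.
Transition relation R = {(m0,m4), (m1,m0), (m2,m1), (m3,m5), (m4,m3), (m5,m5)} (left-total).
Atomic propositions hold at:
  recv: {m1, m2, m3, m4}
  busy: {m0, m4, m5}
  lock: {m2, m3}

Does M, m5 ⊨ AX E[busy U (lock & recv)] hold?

Sat(lock & recv) = {m2, m3}
E[busy U (lock & recv)]: least fixpoint, start Z0 = Sat((lock & recv)) = {m2, m3}, add states in Sat(busy) with some successor in Z. Z1 = {m2, m3, m4}; Z2 = {m0, m2, m3, m4}; fixed.
Sat(E[busy U (lock & recv)]) = {m0, m2, m3, m4}
Sat(AX E[busy U (lock & recv)]) = {s : every successor in {m0, m2, m3, m4}} = {m0, m1, m4}
m5 ∉ Sat(AX E[busy U (lock & recv)]) = {m0, m1, m4}, so the formula does not hold at m5.

No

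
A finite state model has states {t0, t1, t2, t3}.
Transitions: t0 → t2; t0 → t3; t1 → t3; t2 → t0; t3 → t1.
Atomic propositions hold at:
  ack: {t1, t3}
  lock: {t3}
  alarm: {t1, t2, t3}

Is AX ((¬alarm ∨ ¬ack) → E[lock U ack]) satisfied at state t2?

Sat(¬alarm) = {t0}
Sat(¬ack) = {t0, t2}
Sat(¬alarm ∨ ¬ack) = {t0, t2}
E[lock U ack]: least fixpoint, start Z0 = Sat(ack) = {t1, t3}, add states in Sat(lock) with some successor in Z. Already a fixed point.
Sat(E[lock U ack]) = {t1, t3}
Sat((¬alarm ∨ ¬ack) → E[lock U ack]) = {t1, t3}
Sat(AX ((¬alarm ∨ ¬ack) → E[lock U ack])) = {s : every successor in {t1, t3}} = {t1, t3}
t2 ∉ Sat(AX ((¬alarm ∨ ¬ack) → E[lock U ack])) = {t1, t3}, so the formula does not hold at t2.

No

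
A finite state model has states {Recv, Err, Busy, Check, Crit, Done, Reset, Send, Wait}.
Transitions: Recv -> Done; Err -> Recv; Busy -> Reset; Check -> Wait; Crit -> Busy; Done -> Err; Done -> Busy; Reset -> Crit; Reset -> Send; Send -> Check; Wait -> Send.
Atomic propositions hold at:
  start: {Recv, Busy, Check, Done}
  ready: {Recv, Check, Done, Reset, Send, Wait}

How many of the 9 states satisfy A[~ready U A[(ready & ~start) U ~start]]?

6

Sat(~ready) = {Err, Busy, Crit}
Sat(~start) = {Err, Crit, Reset, Send, Wait}
Sat(ready & ~start) = {Reset, Send, Wait}
A[(ready & ~start) U ~start]: least fixpoint, start Z0 = Sat(~start) = {Err, Crit, Reset, Send, Wait}, add states in Sat(ready & ~start) with every successor in Z. Already a fixed point.
Sat(A[(ready & ~start) U ~start]) = {Err, Crit, Reset, Send, Wait}
A[~ready U A[(ready & ~start) U ~start]]: least fixpoint, start Z0 = Sat(A[(ready & ~start) U ~start]) = {Err, Crit, Reset, Send, Wait}, add states in Sat(~ready) with every successor in Z. Z1 = {Err, Busy, Crit, Reset, Send, Wait}; fixed.
Sat(A[~ready U A[(ready & ~start) U ~start]]) = {Err, Busy, Crit, Reset, Send, Wait}
|Sat(A[~ready U A[(ready & ~start) U ~start]])| = |{Err, Busy, Crit, Reset, Send, Wait}| = 6.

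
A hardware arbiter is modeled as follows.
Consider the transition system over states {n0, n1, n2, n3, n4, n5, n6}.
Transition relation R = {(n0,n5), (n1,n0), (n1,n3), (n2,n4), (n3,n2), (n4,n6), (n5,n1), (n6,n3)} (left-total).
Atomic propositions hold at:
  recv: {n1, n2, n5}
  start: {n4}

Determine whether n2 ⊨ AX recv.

No

Sat(AX recv) = {s : every successor in {n1, n2, n5}} = {n0, n3, n5}
n2 ∉ Sat(AX recv) = {n0, n3, n5}, so the formula does not hold at n2.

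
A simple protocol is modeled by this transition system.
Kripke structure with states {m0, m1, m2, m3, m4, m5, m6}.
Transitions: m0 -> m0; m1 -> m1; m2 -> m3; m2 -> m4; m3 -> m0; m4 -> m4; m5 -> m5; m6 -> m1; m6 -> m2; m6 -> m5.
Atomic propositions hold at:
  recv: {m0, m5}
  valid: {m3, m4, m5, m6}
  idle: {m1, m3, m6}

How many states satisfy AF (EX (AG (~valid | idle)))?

5

Sat(~valid) = {m0, m1, m2}
Sat(~valid | idle) = {m0, m1, m2, m3, m6}
AG (~valid | idle): greatest fixpoint, start Z0 = {m0, m1, m2, m3, m6}, keep only states in Sat with every successor in Z. Z1 = {m0, m1, m3}; fixed.
Sat(AG (~valid | idle)) = {m0, m1, m3}
Sat(EX (AG (~valid | idle))) = {s : some successor in {m0, m1, m3}} = {m0, m1, m2, m3, m6}
AF (EX (AG (~valid | idle))): least fixpoint, start Z0 = {m0, m1, m2, m3, m6}, add states with every successor in Z. Already a fixed point.
Sat(AF (EX (AG (~valid | idle)))) = {m0, m1, m2, m3, m6}
|Sat(AF (EX (AG (~valid | idle))))| = |{m0, m1, m2, m3, m6}| = 5.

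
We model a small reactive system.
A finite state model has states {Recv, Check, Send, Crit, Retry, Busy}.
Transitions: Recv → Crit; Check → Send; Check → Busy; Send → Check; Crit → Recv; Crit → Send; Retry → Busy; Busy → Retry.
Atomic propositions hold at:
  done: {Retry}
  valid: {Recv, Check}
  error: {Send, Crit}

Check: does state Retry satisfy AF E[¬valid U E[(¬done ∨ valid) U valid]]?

No

Sat(¬valid) = {Send, Crit, Retry, Busy}
Sat(¬done) = {Recv, Check, Send, Crit, Busy}
Sat(¬done ∨ valid) = {Recv, Check, Send, Crit, Busy}
E[(¬done ∨ valid) U valid]: least fixpoint, start Z0 = Sat(valid) = {Recv, Check}, add states in Sat(¬done ∨ valid) with some successor in Z. Z1 = {Recv, Check, Send, Crit}; fixed.
Sat(E[(¬done ∨ valid) U valid]) = {Recv, Check, Send, Crit}
E[¬valid U E[(¬done ∨ valid) U valid]]: least fixpoint, start Z0 = Sat(E[(¬done ∨ valid) U valid]) = {Recv, Check, Send, Crit}, add states in Sat(¬valid) with some successor in Z. Already a fixed point.
Sat(E[¬valid U E[(¬done ∨ valid) U valid]]) = {Recv, Check, Send, Crit}
AF E[¬valid U E[(¬done ∨ valid) U valid]]: least fixpoint, start Z0 = {Recv, Check, Send, Crit}, add states with every successor in Z. Already a fixed point.
Sat(AF E[¬valid U E[(¬done ∨ valid) U valid]]) = {Recv, Check, Send, Crit}
Retry ∉ Sat(AF E[¬valid U E[(¬done ∨ valid) U valid]]) = {Recv, Check, Send, Crit}, so the formula does not hold at Retry.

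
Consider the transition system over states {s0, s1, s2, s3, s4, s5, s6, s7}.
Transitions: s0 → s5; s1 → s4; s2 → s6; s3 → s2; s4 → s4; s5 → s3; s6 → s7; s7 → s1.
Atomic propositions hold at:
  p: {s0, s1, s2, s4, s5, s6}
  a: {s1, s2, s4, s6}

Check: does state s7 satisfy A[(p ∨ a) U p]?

Sat(p ∨ a) = {s0, s1, s2, s4, s5, s6}
A[(p ∨ a) U p]: least fixpoint, start Z0 = Sat(p) = {s0, s1, s2, s4, s5, s6}, add states in Sat(p ∨ a) with every successor in Z. Already a fixed point.
Sat(A[(p ∨ a) U p]) = {s0, s1, s2, s4, s5, s6}
s7 ∉ Sat(A[(p ∨ a) U p]) = {s0, s1, s2, s4, s5, s6}, so the formula does not hold at s7.

No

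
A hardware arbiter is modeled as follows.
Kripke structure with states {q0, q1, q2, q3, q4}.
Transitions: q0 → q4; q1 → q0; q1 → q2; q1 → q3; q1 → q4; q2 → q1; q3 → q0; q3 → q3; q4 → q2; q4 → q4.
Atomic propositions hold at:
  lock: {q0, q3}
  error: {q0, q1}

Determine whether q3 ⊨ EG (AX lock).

Yes

Sat(AX lock) = {s : every successor in {q0, q3}} = {q3}
EG (AX lock): greatest fixpoint, start Z0 = {q3}, keep only states in Sat with some successor in Z. Already a fixed point.
Sat(EG (AX lock)) = {q3}
q3 ∈ Sat(EG (AX lock)) = {q3}, so the formula holds at q3.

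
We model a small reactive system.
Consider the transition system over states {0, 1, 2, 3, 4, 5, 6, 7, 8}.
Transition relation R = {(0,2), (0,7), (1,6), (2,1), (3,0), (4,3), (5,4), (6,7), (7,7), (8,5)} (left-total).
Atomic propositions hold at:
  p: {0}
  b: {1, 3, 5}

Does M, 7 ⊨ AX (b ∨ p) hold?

No

Sat(b ∨ p) = {0, 1, 3, 5}
Sat(AX (b ∨ p)) = {s : every successor in {0, 1, 3, 5}} = {2, 3, 4, 8}
7 ∉ Sat(AX (b ∨ p)) = {2, 3, 4, 8}, so the formula does not hold at 7.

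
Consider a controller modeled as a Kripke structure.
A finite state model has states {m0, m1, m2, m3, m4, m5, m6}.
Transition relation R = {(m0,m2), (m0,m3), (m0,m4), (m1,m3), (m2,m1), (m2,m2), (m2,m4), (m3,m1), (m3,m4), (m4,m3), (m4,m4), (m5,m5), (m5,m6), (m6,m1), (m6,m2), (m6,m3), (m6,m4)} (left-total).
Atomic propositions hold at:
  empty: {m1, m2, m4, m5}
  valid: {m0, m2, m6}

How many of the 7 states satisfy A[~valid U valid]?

3

Sat(~valid) = {m1, m3, m4, m5}
A[~valid U valid]: least fixpoint, start Z0 = Sat(valid) = {m0, m2, m6}, add states in Sat(~valid) with every successor in Z. Already a fixed point.
Sat(A[~valid U valid]) = {m0, m2, m6}
|Sat(A[~valid U valid])| = |{m0, m2, m6}| = 3.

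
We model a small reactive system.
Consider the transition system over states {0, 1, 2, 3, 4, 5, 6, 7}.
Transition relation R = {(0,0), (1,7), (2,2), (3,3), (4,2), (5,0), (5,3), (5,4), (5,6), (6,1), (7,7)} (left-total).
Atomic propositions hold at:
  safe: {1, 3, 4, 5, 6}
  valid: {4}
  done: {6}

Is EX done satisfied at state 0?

Sat(EX done) = {s : some successor in {6}} = {5}
0 ∉ Sat(EX done) = {5}, so the formula does not hold at 0.

No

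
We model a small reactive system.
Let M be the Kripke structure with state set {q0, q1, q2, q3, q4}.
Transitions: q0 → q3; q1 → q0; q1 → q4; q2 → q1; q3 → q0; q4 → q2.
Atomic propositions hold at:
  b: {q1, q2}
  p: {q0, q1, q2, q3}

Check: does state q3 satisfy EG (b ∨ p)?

Yes

Sat(b ∨ p) = {q0, q1, q2, q3}
EG (b ∨ p): greatest fixpoint, start Z0 = {q0, q1, q2, q3}, keep only states in Sat with some successor in Z. Already a fixed point.
Sat(EG (b ∨ p)) = {q0, q1, q2, q3}
q3 ∈ Sat(EG (b ∨ p)) = {q0, q1, q2, q3}, so the formula holds at q3.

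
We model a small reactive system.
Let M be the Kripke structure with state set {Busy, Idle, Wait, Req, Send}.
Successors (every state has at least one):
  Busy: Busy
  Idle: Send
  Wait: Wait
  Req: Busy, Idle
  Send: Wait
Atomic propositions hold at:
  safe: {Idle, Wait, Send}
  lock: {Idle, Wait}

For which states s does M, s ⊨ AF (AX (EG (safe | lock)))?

Sat(safe | lock) = {Idle, Wait, Send}
EG (safe | lock): greatest fixpoint, start Z0 = {Idle, Wait, Send}, keep only states in Sat with some successor in Z. Already a fixed point.
Sat(EG (safe | lock)) = {Idle, Wait, Send}
Sat(AX (EG (safe | lock))) = {s : every successor in {Idle, Wait, Send}} = {Idle, Wait, Send}
AF (AX (EG (safe | lock))): least fixpoint, start Z0 = {Idle, Wait, Send}, add states with every successor in Z. Already a fixed point.
Sat(AF (AX (EG (safe | lock)))) = {Idle, Wait, Send}

{Idle, Wait, Send}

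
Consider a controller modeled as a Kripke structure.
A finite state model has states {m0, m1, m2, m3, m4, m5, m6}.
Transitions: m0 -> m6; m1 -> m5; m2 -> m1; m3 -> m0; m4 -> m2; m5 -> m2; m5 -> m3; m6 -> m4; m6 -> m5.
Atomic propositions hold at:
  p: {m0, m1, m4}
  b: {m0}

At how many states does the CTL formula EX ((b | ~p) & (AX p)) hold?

2

Sat(~p) = {m2, m3, m5, m6}
Sat(b | ~p) = {m0, m2, m3, m5, m6}
Sat(AX p) = {s : every successor in {m0, m1, m4}} = {m2, m3}
Sat((b | ~p) & (AX p)) = {m2, m3}
Sat(EX ((b | ~p) & (AX p))) = {s : some successor in {m2, m3}} = {m4, m5}
|Sat(EX ((b | ~p) & (AX p)))| = |{m4, m5}| = 2.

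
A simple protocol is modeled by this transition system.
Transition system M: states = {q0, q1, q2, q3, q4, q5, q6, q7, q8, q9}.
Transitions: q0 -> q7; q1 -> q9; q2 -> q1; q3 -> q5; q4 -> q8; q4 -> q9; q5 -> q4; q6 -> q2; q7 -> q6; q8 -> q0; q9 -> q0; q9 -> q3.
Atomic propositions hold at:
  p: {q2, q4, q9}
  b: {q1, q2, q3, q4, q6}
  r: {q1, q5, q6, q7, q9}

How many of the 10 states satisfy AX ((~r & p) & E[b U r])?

2

Sat(~r) = {q0, q2, q3, q4, q8}
Sat(~r & p) = {q2, q4}
E[b U r]: least fixpoint, start Z0 = Sat(r) = {q1, q5, q6, q7, q9}, add states in Sat(b) with some successor in Z. Z1 = {q1, q2, q3, q4, q5, q6, q7, q9}; fixed.
Sat(E[b U r]) = {q1, q2, q3, q4, q5, q6, q7, q9}
Sat((~r & p) & E[b U r]) = {q2, q4}
Sat(AX ((~r & p) & E[b U r])) = {s : every successor in {q2, q4}} = {q5, q6}
|Sat(AX ((~r & p) & E[b U r]))| = |{q5, q6}| = 2.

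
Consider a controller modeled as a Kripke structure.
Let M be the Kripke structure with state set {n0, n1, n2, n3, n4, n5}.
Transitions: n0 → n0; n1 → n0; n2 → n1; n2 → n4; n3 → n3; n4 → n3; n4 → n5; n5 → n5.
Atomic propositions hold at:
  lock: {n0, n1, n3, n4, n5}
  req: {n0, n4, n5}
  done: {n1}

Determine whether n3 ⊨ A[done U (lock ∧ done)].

No

Sat(lock ∧ done) = {n1}
A[done U (lock ∧ done)]: least fixpoint, start Z0 = Sat((lock ∧ done)) = {n1}, add states in Sat(done) with every successor in Z. Already a fixed point.
Sat(A[done U (lock ∧ done)]) = {n1}
n3 ∉ Sat(A[done U (lock ∧ done)]) = {n1}, so the formula does not hold at n3.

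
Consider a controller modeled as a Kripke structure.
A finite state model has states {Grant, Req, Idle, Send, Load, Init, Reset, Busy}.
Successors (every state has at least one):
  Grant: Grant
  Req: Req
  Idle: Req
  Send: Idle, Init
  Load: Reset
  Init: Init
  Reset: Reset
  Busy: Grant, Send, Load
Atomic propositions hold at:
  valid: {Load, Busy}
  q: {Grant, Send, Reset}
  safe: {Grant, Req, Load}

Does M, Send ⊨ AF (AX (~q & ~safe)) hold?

Sat(~q) = {Req, Idle, Load, Init, Busy}
Sat(~safe) = {Idle, Send, Init, Reset, Busy}
Sat(~q & ~safe) = {Idle, Init, Busy}
Sat(AX (~q & ~safe)) = {s : every successor in {Idle, Init, Busy}} = {Send, Init}
AF (AX (~q & ~safe)): least fixpoint, start Z0 = {Send, Init}, add states with every successor in Z. Already a fixed point.
Sat(AF (AX (~q & ~safe))) = {Send, Init}
Send ∈ Sat(AF (AX (~q & ~safe))) = {Send, Init}, so the formula holds at Send.

Yes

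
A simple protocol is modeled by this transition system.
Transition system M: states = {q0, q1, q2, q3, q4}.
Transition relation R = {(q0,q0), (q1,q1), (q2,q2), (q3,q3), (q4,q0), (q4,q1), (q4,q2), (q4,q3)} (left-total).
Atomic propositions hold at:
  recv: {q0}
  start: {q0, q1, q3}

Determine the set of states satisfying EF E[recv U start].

{q0, q1, q3, q4}

E[recv U start]: least fixpoint, start Z0 = Sat(start) = {q0, q1, q3}, add states in Sat(recv) with some successor in Z. Already a fixed point.
Sat(E[recv U start]) = {q0, q1, q3}
EF E[recv U start]: least fixpoint, start Z0 = {q0, q1, q3}, add states with some successor in Z. Z1 = {q0, q1, q3, q4}; fixed.
Sat(EF E[recv U start]) = {q0, q1, q3, q4}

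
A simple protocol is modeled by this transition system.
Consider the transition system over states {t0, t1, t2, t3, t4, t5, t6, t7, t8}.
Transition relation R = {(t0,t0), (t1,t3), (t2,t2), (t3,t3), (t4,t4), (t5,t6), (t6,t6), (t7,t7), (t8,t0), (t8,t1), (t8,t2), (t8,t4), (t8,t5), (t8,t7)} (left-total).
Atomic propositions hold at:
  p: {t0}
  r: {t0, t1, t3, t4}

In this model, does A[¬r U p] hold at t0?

Yes

Sat(¬r) = {t2, t5, t6, t7, t8}
A[¬r U p]: least fixpoint, start Z0 = Sat(p) = {t0}, add states in Sat(¬r) with every successor in Z. Already a fixed point.
Sat(A[¬r U p]) = {t0}
t0 ∈ Sat(A[¬r U p]) = {t0}, so the formula holds at t0.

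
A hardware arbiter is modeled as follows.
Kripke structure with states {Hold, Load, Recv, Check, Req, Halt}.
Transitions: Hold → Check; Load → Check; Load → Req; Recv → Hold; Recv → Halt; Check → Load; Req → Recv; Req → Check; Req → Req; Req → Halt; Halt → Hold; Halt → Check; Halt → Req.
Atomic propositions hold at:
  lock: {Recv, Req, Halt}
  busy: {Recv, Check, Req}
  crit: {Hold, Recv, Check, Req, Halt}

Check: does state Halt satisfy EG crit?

EG crit: greatest fixpoint, start Z0 = {Hold, Recv, Check, Req, Halt}, keep only states in Sat with some successor in Z. Z1 = {Hold, Recv, Req, Halt}; Z2 = {Recv, Req, Halt}; fixed.
Sat(EG crit) = {Recv, Req, Halt}
Halt ∈ Sat(EG crit) = {Recv, Req, Halt}, so the formula holds at Halt.

Yes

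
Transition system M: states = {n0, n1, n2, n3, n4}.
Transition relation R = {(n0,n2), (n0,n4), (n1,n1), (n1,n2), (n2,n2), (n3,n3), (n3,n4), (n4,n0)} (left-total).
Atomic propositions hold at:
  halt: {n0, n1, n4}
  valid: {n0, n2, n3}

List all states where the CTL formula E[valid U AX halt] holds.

Sat(AX halt) = {s : every successor in {n0, n1, n4}} = {n4}
E[valid U AX halt]: least fixpoint, start Z0 = Sat(AX halt) = {n4}, add states in Sat(valid) with some successor in Z. Z1 = {n0, n3, n4}; fixed.
Sat(E[valid U AX halt]) = {n0, n3, n4}

{n0, n3, n4}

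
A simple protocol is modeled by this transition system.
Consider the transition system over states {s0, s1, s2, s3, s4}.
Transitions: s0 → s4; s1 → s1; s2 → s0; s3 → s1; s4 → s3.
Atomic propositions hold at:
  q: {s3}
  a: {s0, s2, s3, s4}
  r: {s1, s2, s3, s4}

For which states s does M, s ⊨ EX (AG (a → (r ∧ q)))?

Sat(r ∧ q) = {s3}
Sat(a → (r ∧ q)) = {s1, s3}
AG (a → (r ∧ q)): greatest fixpoint, start Z0 = {s1, s3}, keep only states in Sat with every successor in Z. Already a fixed point.
Sat(AG (a → (r ∧ q))) = {s1, s3}
Sat(EX (AG (a → (r ∧ q)))) = {s : some successor in {s1, s3}} = {s1, s3, s4}

{s1, s3, s4}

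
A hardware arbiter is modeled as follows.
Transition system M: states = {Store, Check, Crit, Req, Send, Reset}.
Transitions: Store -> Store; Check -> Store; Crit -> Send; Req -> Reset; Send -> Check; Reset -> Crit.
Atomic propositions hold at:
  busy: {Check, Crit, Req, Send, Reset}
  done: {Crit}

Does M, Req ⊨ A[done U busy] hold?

Yes

A[done U busy]: least fixpoint, start Z0 = Sat(busy) = {Check, Crit, Req, Send, Reset}, add states in Sat(done) with every successor in Z. Already a fixed point.
Sat(A[done U busy]) = {Check, Crit, Req, Send, Reset}
Req ∈ Sat(A[done U busy]) = {Check, Crit, Req, Send, Reset}, so the formula holds at Req.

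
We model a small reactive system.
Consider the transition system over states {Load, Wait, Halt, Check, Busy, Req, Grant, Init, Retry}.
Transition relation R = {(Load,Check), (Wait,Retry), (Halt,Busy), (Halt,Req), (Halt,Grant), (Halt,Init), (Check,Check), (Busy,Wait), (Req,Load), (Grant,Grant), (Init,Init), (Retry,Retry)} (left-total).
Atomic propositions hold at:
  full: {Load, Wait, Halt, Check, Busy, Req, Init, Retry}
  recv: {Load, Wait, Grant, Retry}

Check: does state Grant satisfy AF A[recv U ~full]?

Sat(~full) = {Grant}
A[recv U ~full]: least fixpoint, start Z0 = Sat(~full) = {Grant}, add states in Sat(recv) with every successor in Z. Already a fixed point.
Sat(A[recv U ~full]) = {Grant}
AF A[recv U ~full]: least fixpoint, start Z0 = {Grant}, add states with every successor in Z. Already a fixed point.
Sat(AF A[recv U ~full]) = {Grant}
Grant ∈ Sat(AF A[recv U ~full]) = {Grant}, so the formula holds at Grant.

Yes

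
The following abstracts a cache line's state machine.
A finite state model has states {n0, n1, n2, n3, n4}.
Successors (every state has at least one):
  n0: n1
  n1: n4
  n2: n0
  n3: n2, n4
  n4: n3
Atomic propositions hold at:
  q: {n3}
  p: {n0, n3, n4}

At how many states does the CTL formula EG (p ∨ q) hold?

2

Sat(p ∨ q) = {n0, n3, n4}
EG (p ∨ q): greatest fixpoint, start Z0 = {n0, n3, n4}, keep only states in Sat with some successor in Z. Z1 = {n3, n4}; fixed.
Sat(EG (p ∨ q)) = {n3, n4}
|Sat(EG (p ∨ q))| = |{n3, n4}| = 2.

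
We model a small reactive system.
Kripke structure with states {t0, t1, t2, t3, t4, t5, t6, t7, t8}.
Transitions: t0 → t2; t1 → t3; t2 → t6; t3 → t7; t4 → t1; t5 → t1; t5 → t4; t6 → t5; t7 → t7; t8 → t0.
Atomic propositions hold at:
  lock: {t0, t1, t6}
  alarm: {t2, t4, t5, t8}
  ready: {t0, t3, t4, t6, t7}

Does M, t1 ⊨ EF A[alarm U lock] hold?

A[alarm U lock]: least fixpoint, start Z0 = Sat(lock) = {t0, t1, t6}, add states in Sat(alarm) with every successor in Z. Z1 = {t0, t1, t2, t4, t6, t8}; Z2 = {t0, t1, t2, t4, t5, t6, t8}; fixed.
Sat(A[alarm U lock]) = {t0, t1, t2, t4, t5, t6, t8}
EF A[alarm U lock]: least fixpoint, start Z0 = {t0, t1, t2, t4, t5, t6, t8}, add states with some successor in Z. Already a fixed point.
Sat(EF A[alarm U lock]) = {t0, t1, t2, t4, t5, t6, t8}
t1 ∈ Sat(EF A[alarm U lock]) = {t0, t1, t2, t4, t5, t6, t8}, so the formula holds at t1.

Yes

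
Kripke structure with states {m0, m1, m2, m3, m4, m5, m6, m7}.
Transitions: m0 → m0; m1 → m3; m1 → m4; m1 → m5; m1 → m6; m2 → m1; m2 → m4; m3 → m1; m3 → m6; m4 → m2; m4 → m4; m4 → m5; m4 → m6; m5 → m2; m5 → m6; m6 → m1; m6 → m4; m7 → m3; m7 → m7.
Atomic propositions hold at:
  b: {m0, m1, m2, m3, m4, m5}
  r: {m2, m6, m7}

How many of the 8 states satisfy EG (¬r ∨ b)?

Sat(¬r) = {m0, m1, m3, m4, m5}
Sat(¬r ∨ b) = {m0, m1, m2, m3, m4, m5}
EG (¬r ∨ b): greatest fixpoint, start Z0 = {m0, m1, m2, m3, m4, m5}, keep only states in Sat with some successor in Z. Already a fixed point.
Sat(EG (¬r ∨ b)) = {m0, m1, m2, m3, m4, m5}
|Sat(EG (¬r ∨ b))| = |{m0, m1, m2, m3, m4, m5}| = 6.

6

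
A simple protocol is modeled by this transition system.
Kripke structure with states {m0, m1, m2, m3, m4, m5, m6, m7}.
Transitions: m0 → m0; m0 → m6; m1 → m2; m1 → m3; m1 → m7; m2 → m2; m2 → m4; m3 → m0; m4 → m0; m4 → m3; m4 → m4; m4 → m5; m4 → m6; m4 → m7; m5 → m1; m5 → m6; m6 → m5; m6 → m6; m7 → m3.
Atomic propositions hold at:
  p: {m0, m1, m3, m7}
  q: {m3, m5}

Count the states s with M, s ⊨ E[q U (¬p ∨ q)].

5

Sat(¬p) = {m2, m4, m5, m6}
Sat(¬p ∨ q) = {m2, m3, m4, m5, m6}
E[q U (¬p ∨ q)]: least fixpoint, start Z0 = Sat((¬p ∨ q)) = {m2, m3, m4, m5, m6}, add states in Sat(q) with some successor in Z. Already a fixed point.
Sat(E[q U (¬p ∨ q)]) = {m2, m3, m4, m5, m6}
|Sat(E[q U (¬p ∨ q)])| = |{m2, m3, m4, m5, m6}| = 5.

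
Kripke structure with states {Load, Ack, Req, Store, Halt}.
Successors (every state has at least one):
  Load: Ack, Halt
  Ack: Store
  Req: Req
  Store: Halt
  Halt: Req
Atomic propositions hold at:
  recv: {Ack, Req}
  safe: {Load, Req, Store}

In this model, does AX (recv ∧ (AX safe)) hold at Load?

Sat(AX safe) = {s : every successor in {Load, Req, Store}} = {Ack, Req, Halt}
Sat(recv ∧ (AX safe)) = {Ack, Req}
Sat(AX (recv ∧ (AX safe))) = {s : every successor in {Ack, Req}} = {Req, Halt}
Load ∉ Sat(AX (recv ∧ (AX safe))) = {Req, Halt}, so the formula does not hold at Load.

No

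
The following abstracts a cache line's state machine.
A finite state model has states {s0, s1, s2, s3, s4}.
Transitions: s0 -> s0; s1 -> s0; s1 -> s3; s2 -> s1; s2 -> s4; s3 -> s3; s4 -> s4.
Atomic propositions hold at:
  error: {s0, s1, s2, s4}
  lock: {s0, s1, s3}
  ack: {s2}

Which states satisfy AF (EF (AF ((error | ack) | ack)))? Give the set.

{s0, s1, s2, s4}

Sat(error | ack) = {s0, s1, s2, s4}
Sat((error | ack) | ack) = {s0, s1, s2, s4}
AF ((error | ack) | ack): least fixpoint, start Z0 = {s0, s1, s2, s4}, add states with every successor in Z. Already a fixed point.
Sat(AF ((error | ack) | ack)) = {s0, s1, s2, s4}
EF (AF ((error | ack) | ack)): least fixpoint, start Z0 = {s0, s1, s2, s4}, add states with some successor in Z. Already a fixed point.
Sat(EF (AF ((error | ack) | ack))) = {s0, s1, s2, s4}
AF (EF (AF ((error | ack) | ack))): least fixpoint, start Z0 = {s0, s1, s2, s4}, add states with every successor in Z. Already a fixed point.
Sat(AF (EF (AF ((error | ack) | ack)))) = {s0, s1, s2, s4}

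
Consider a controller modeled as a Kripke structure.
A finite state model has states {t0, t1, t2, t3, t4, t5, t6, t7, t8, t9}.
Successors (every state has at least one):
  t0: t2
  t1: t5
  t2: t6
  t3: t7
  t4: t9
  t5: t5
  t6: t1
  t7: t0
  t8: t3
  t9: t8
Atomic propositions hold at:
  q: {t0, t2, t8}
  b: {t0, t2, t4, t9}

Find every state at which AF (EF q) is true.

EF q: least fixpoint, start Z0 = {t0, t2, t8}, add states with some successor in Z. Z1 = {t0, t2, t7, t8, t9}; Z2 = {t0, t2, t3, t4, t7, t8, t9}; fixed.
Sat(EF q) = {t0, t2, t3, t4, t7, t8, t9}
AF (EF q): least fixpoint, start Z0 = {t0, t2, t3, t4, t7, t8, t9}, add states with every successor in Z. Already a fixed point.
Sat(AF (EF q)) = {t0, t2, t3, t4, t7, t8, t9}

{t0, t2, t3, t4, t7, t8, t9}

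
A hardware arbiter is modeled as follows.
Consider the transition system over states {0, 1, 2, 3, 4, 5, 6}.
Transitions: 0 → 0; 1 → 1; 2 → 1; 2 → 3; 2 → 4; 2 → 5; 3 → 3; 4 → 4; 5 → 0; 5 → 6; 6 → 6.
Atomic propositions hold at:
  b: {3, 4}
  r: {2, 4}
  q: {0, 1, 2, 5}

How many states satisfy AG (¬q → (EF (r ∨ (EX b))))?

4

Sat(¬q) = {3, 4, 6}
Sat(EX b) = {s : some successor in {3, 4}} = {2, 3, 4}
Sat(r ∨ (EX b)) = {2, 3, 4}
EF (r ∨ (EX b)): least fixpoint, start Z0 = {2, 3, 4}, add states with some successor in Z. Already a fixed point.
Sat(EF (r ∨ (EX b))) = {2, 3, 4}
Sat(¬q → (EF (r ∨ (EX b)))) = {0, 1, 2, 3, 4, 5}
AG (¬q → (EF (r ∨ (EX b)))): greatest fixpoint, start Z0 = {0, 1, 2, 3, 4, 5}, keep only states in Sat with every successor in Z. Z1 = {0, 1, 2, 3, 4}; Z2 = {0, 1, 3, 4}; fixed.
Sat(AG (¬q → (EF (r ∨ (EX b))))) = {0, 1, 3, 4}
|Sat(AG (¬q → (EF (r ∨ (EX b)))))| = |{0, 1, 3, 4}| = 4.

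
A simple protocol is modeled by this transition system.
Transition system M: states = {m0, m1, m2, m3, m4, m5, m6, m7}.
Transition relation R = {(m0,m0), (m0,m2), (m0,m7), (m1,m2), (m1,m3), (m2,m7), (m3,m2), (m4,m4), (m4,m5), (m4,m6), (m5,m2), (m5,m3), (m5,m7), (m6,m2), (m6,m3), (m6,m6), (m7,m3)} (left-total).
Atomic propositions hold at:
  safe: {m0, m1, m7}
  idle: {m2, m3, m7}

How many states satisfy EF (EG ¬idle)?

Sat(¬idle) = {m0, m1, m4, m5, m6}
EG ¬idle: greatest fixpoint, start Z0 = {m0, m1, m4, m5, m6}, keep only states in Sat with some successor in Z. Z1 = {m0, m4, m6}; fixed.
Sat(EG ¬idle) = {m0, m4, m6}
EF (EG ¬idle): least fixpoint, start Z0 = {m0, m4, m6}, add states with some successor in Z. Already a fixed point.
Sat(EF (EG ¬idle)) = {m0, m4, m6}
|Sat(EF (EG ¬idle))| = |{m0, m4, m6}| = 3.

3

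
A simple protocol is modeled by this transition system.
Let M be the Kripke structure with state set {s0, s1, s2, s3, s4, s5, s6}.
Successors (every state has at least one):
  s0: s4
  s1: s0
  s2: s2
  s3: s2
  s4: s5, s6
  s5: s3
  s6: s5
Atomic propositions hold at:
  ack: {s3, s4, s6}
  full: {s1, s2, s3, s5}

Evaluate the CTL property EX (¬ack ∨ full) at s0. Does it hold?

No

Sat(¬ack) = {s0, s1, s2, s5}
Sat(¬ack ∨ full) = {s0, s1, s2, s3, s5}
Sat(EX (¬ack ∨ full)) = {s : some successor in {s0, s1, s2, s3, s5}} = {s1, s2, s3, s4, s5, s6}
s0 ∉ Sat(EX (¬ack ∨ full)) = {s1, s2, s3, s4, s5, s6}, so the formula does not hold at s0.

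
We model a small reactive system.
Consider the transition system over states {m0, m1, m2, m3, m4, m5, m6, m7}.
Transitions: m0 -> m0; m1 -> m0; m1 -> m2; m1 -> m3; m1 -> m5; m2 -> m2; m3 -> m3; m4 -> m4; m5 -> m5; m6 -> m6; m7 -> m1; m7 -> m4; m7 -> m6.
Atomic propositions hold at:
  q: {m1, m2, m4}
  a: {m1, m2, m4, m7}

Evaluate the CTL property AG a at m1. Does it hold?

AG a: greatest fixpoint, start Z0 = {m1, m2, m4, m7}, keep only states in Sat with every successor in Z. Z1 = {m2, m4}; fixed.
Sat(AG a) = {m2, m4}
m1 ∉ Sat(AG a) = {m2, m4}, so the formula does not hold at m1.

No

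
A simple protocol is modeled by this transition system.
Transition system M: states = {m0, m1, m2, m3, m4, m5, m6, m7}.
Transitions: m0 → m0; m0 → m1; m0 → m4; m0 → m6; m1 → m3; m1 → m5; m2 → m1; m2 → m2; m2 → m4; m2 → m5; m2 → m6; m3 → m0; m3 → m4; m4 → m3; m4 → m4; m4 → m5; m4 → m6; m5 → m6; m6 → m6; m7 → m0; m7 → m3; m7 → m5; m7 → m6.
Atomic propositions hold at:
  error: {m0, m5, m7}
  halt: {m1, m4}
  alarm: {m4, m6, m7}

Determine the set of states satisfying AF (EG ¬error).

{m1, m2, m3, m4, m5, m6}

Sat(¬error) = {m1, m2, m3, m4, m6}
EG ¬error: greatest fixpoint, start Z0 = {m1, m2, m3, m4, m6}, keep only states in Sat with some successor in Z. Already a fixed point.
Sat(EG ¬error) = {m1, m2, m3, m4, m6}
AF (EG ¬error): least fixpoint, start Z0 = {m1, m2, m3, m4, m6}, add states with every successor in Z. Z1 = {m1, m2, m3, m4, m5, m6}; fixed.
Sat(AF (EG ¬error)) = {m1, m2, m3, m4, m5, m6}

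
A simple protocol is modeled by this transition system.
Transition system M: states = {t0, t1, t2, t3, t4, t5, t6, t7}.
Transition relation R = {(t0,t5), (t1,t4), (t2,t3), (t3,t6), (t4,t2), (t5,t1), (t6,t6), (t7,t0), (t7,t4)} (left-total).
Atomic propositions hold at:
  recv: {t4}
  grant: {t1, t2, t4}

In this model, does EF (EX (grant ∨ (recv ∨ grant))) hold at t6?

Sat(recv ∨ grant) = {t1, t2, t4}
Sat(grant ∨ (recv ∨ grant)) = {t1, t2, t4}
Sat(EX (grant ∨ (recv ∨ grant))) = {s : some successor in {t1, t2, t4}} = {t1, t4, t5, t7}
EF (EX (grant ∨ (recv ∨ grant))): least fixpoint, start Z0 = {t1, t4, t5, t7}, add states with some successor in Z. Z1 = {t0, t1, t4, t5, t7}; fixed.
Sat(EF (EX (grant ∨ (recv ∨ grant)))) = {t0, t1, t4, t5, t7}
t6 ∉ Sat(EF (EX (grant ∨ (recv ∨ grant)))) = {t0, t1, t4, t5, t7}, so the formula does not hold at t6.

No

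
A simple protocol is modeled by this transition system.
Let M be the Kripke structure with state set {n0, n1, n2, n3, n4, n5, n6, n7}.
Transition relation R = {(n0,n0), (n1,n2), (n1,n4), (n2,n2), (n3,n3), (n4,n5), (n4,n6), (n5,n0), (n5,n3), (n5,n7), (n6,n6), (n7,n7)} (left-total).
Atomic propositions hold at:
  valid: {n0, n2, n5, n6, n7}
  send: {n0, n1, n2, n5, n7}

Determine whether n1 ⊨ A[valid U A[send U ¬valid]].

Yes

Sat(¬valid) = {n1, n3, n4}
A[send U ¬valid]: least fixpoint, start Z0 = Sat(¬valid) = {n1, n3, n4}, add states in Sat(send) with every successor in Z. Already a fixed point.
Sat(A[send U ¬valid]) = {n1, n3, n4}
A[valid U A[send U ¬valid]]: least fixpoint, start Z0 = Sat(A[send U ¬valid]) = {n1, n3, n4}, add states in Sat(valid) with every successor in Z. Already a fixed point.
Sat(A[valid U A[send U ¬valid]]) = {n1, n3, n4}
n1 ∈ Sat(A[valid U A[send U ¬valid]]) = {n1, n3, n4}, so the formula holds at n1.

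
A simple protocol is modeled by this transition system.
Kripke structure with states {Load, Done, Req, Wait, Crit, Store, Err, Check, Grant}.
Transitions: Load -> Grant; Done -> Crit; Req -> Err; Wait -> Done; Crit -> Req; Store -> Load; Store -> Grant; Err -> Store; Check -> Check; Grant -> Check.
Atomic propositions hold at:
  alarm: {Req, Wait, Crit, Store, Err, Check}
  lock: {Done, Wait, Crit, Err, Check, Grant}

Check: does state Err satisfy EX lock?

Sat(EX lock) = {s : some successor in {Done, Wait, Crit, Err, Check, Grant}} = {Load, Done, Req, Wait, Store, Check, Grant}
Err ∉ Sat(EX lock) = {Load, Done, Req, Wait, Store, Check, Grant}, so the formula does not hold at Err.

No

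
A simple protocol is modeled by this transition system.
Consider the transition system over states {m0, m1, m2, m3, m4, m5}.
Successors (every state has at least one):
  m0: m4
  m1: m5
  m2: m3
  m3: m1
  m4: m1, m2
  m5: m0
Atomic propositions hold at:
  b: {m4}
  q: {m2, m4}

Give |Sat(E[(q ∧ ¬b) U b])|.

1

Sat(¬b) = {m0, m1, m2, m3, m5}
Sat(q ∧ ¬b) = {m2}
E[(q ∧ ¬b) U b]: least fixpoint, start Z0 = Sat(b) = {m4}, add states in Sat(q ∧ ¬b) with some successor in Z. Already a fixed point.
Sat(E[(q ∧ ¬b) U b]) = {m4}
|Sat(E[(q ∧ ¬b) U b])| = |{m4}| = 1.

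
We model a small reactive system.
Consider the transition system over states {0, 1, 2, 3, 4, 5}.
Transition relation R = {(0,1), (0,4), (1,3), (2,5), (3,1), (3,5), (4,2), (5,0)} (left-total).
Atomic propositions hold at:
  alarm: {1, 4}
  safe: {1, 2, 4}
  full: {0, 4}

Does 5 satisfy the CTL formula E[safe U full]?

No

E[safe U full]: least fixpoint, start Z0 = Sat(full) = {0, 4}, add states in Sat(safe) with some successor in Z. Already a fixed point.
Sat(E[safe U full]) = {0, 4}
5 ∉ Sat(E[safe U full]) = {0, 4}, so the formula does not hold at 5.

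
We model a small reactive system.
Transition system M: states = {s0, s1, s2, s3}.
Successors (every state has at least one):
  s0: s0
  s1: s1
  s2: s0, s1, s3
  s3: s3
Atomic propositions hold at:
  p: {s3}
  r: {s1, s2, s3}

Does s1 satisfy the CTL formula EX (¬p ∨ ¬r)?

Yes

Sat(¬p) = {s0, s1, s2}
Sat(¬r) = {s0}
Sat(¬p ∨ ¬r) = {s0, s1, s2}
Sat(EX (¬p ∨ ¬r)) = {s : some successor in {s0, s1, s2}} = {s0, s1, s2}
s1 ∈ Sat(EX (¬p ∨ ¬r)) = {s0, s1, s2}, so the formula holds at s1.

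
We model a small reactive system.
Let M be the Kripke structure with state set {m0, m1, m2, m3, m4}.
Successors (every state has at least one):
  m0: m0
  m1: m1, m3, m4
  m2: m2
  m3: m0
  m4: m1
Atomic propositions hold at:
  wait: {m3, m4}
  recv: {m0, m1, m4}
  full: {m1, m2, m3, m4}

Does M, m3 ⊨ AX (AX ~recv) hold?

Sat(~recv) = {m2, m3}
Sat(AX ~recv) = {s : every successor in {m2, m3}} = {m2}
Sat(AX (AX ~recv)) = {s : every successor in {m2}} = {m2}
m3 ∉ Sat(AX (AX ~recv)) = {m2}, so the formula does not hold at m3.

No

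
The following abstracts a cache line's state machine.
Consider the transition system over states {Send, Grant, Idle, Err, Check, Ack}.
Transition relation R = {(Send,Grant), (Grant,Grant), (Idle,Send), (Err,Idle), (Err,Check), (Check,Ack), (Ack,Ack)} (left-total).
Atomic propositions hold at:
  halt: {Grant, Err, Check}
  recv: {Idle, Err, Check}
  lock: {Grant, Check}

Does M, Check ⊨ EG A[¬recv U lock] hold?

No

Sat(¬recv) = {Send, Grant, Ack}
A[¬recv U lock]: least fixpoint, start Z0 = Sat(lock) = {Grant, Check}, add states in Sat(¬recv) with every successor in Z. Z1 = {Send, Grant, Check}; fixed.
Sat(A[¬recv U lock]) = {Send, Grant, Check}
EG A[¬recv U lock]: greatest fixpoint, start Z0 = {Send, Grant, Check}, keep only states in Sat with some successor in Z. Z1 = {Send, Grant}; fixed.
Sat(EG A[¬recv U lock]) = {Send, Grant}
Check ∉ Sat(EG A[¬recv U lock]) = {Send, Grant}, so the formula does not hold at Check.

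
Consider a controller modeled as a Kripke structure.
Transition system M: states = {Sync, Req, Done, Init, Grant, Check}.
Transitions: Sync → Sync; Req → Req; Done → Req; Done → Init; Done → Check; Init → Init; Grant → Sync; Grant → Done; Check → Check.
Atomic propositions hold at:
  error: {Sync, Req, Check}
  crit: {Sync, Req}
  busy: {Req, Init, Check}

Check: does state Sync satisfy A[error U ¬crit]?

No

Sat(¬crit) = {Done, Init, Grant, Check}
A[error U ¬crit]: least fixpoint, start Z0 = Sat(¬crit) = {Done, Init, Grant, Check}, add states in Sat(error) with every successor in Z. Already a fixed point.
Sat(A[error U ¬crit]) = {Done, Init, Grant, Check}
Sync ∉ Sat(A[error U ¬crit]) = {Done, Init, Grant, Check}, so the formula does not hold at Sync.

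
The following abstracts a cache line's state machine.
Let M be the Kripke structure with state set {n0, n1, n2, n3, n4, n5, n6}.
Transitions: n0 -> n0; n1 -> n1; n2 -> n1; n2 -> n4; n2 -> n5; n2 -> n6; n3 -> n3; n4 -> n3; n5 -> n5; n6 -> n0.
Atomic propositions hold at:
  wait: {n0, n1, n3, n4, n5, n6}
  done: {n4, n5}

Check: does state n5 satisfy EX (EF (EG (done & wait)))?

Sat(done & wait) = {n4, n5}
EG (done & wait): greatest fixpoint, start Z0 = {n4, n5}, keep only states in Sat with some successor in Z. Z1 = {n5}; fixed.
Sat(EG (done & wait)) = {n5}
EF (EG (done & wait)): least fixpoint, start Z0 = {n5}, add states with some successor in Z. Z1 = {n2, n5}; fixed.
Sat(EF (EG (done & wait))) = {n2, n5}
Sat(EX (EF (EG (done & wait)))) = {s : some successor in {n2, n5}} = {n2, n5}
n5 ∈ Sat(EX (EF (EG (done & wait)))) = {n2, n5}, so the formula holds at n5.

Yes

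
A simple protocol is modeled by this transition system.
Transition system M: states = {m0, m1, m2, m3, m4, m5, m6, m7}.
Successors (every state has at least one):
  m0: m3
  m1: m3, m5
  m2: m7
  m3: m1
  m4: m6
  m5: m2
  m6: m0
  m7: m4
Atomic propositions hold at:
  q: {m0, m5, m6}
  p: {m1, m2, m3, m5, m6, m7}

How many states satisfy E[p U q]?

E[p U q]: least fixpoint, start Z0 = Sat(q) = {m0, m5, m6}, add states in Sat(p) with some successor in Z. Z1 = {m0, m1, m5, m6}; Z2 = {m0, m1, m3, m5, m6}; fixed.
Sat(E[p U q]) = {m0, m1, m3, m5, m6}
|Sat(E[p U q])| = |{m0, m1, m3, m5, m6}| = 5.

5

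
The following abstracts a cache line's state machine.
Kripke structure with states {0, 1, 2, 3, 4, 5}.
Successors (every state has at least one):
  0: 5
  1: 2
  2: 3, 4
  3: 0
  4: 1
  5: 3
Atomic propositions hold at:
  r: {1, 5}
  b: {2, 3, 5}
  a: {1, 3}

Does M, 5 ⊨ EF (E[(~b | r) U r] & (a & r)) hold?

Sat(~b) = {0, 1, 4}
Sat(~b | r) = {0, 1, 4, 5}
E[(~b | r) U r]: least fixpoint, start Z0 = Sat(r) = {1, 5}, add states in Sat(~b | r) with some successor in Z. Z1 = {0, 1, 4, 5}; fixed.
Sat(E[(~b | r) U r]) = {0, 1, 4, 5}
Sat(a & r) = {1}
Sat(E[(~b | r) U r] & (a & r)) = {1}
EF (E[(~b | r) U r] & (a & r)): least fixpoint, start Z0 = {1}, add states with some successor in Z. Z1 = {1, 4}; Z2 = {1, 2, 4}; fixed.
Sat(EF (E[(~b | r) U r] & (a & r))) = {1, 2, 4}
5 ∉ Sat(EF (E[(~b | r) U r] & (a & r))) = {1, 2, 4}, so the formula does not hold at 5.

No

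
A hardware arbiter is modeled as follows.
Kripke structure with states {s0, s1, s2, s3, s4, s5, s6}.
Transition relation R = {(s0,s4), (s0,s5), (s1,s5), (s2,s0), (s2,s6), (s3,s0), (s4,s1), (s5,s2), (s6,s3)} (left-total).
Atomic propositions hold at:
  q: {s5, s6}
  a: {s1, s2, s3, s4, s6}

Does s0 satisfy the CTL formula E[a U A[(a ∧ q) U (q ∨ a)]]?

Sat(a ∧ q) = {s6}
Sat(q ∨ a) = {s1, s2, s3, s4, s5, s6}
A[(a ∧ q) U (q ∨ a)]: least fixpoint, start Z0 = Sat((q ∨ a)) = {s1, s2, s3, s4, s5, s6}, add states in Sat(a ∧ q) with every successor in Z. Already a fixed point.
Sat(A[(a ∧ q) U (q ∨ a)]) = {s1, s2, s3, s4, s5, s6}
E[a U A[(a ∧ q) U (q ∨ a)]]: least fixpoint, start Z0 = Sat(A[(a ∧ q) U (q ∨ a)]) = {s1, s2, s3, s4, s5, s6}, add states in Sat(a) with some successor in Z. Already a fixed point.
Sat(E[a U A[(a ∧ q) U (q ∨ a)]]) = {s1, s2, s3, s4, s5, s6}
s0 ∉ Sat(E[a U A[(a ∧ q) U (q ∨ a)]]) = {s1, s2, s3, s4, s5, s6}, so the formula does not hold at s0.

No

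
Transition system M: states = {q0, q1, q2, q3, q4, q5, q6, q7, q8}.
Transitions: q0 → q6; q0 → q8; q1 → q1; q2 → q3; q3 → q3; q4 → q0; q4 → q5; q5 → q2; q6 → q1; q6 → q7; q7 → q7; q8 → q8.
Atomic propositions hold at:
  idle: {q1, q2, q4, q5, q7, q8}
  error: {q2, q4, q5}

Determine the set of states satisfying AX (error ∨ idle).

{q1, q5, q6, q7, q8}

Sat(error ∨ idle) = {q1, q2, q4, q5, q7, q8}
Sat(AX (error ∨ idle)) = {s : every successor in {q1, q2, q4, q5, q7, q8}} = {q1, q5, q6, q7, q8}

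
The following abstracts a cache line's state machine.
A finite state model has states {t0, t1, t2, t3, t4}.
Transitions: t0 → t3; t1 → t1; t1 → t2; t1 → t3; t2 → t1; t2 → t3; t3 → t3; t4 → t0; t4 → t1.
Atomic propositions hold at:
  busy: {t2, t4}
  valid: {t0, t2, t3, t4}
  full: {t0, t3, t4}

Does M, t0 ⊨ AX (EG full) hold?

EG full: greatest fixpoint, start Z0 = {t0, t3, t4}, keep only states in Sat with some successor in Z. Already a fixed point.
Sat(EG full) = {t0, t3, t4}
Sat(AX (EG full)) = {s : every successor in {t0, t3, t4}} = {t0, t3}
t0 ∈ Sat(AX (EG full)) = {t0, t3}, so the formula holds at t0.

Yes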